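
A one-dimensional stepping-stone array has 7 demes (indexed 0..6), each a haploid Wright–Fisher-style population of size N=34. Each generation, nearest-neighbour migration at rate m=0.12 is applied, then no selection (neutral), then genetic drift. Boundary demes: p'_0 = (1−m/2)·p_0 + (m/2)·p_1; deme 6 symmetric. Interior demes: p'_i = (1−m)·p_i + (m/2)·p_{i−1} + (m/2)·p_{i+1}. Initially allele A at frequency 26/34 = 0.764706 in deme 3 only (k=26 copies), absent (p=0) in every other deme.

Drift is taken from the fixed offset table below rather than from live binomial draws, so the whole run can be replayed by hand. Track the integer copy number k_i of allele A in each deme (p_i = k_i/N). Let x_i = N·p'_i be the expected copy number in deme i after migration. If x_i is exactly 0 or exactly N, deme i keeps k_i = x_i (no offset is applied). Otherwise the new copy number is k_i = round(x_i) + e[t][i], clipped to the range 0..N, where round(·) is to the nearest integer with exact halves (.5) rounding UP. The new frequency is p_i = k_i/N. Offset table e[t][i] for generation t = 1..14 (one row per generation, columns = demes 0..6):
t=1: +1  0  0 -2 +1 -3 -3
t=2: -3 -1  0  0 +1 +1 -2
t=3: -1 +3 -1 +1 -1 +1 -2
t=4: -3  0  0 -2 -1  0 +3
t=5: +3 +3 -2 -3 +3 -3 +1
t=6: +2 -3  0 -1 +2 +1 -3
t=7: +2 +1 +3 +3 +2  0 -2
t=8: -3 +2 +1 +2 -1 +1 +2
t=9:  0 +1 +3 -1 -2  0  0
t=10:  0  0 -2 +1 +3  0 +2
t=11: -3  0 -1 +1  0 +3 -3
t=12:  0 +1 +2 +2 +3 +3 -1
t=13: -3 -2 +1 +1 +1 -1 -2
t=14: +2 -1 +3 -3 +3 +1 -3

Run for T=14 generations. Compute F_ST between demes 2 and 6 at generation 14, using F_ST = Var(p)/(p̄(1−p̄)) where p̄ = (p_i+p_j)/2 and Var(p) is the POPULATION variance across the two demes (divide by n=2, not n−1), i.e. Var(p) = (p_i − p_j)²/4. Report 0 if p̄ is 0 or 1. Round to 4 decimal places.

0.2593

t=0: k=[0 0 0 26 0 0 0]
t=1: x=[0.0000 0.0000 1.5600 22.8800 1.5600 0.0000 0.0000] k=[0 0 2 21 3 0 0]
t=2: x=[0.0000 0.1200 3.0200 18.7800 3.9000 0.1800 0.0000] k=[0 0 3 19 5 1 0]
t=3: x=[0.0000 0.1800 3.7800 17.2000 5.6000 1.1800 0.0600] k=[0 3 3 18 5 2 0]
t=4: x=[0.1800 2.8200 3.9000 16.3200 5.6000 2.0600 0.1200] k=[0 3 4 14 5 2 3]
t=5: x=[0.1800 2.8800 4.5400 12.8600 5.3600 2.2400 2.9400] k=[3 6 3 10 8 0 4]
t=6: x=[3.1800 5.6400 3.6000 9.4600 7.6400 0.7200 3.7600] k=[5 3 4 8 10 2 1]
t=7: x=[4.8800 3.1800 4.1800 7.8800 9.4000 2.4200 1.0600] k=[7 4 7 11 11 2 0]
t=8: x=[6.8200 4.3600 7.0600 10.7600 10.4600 2.4200 0.1200] k=[4 6 8 13 9 3 2]
t=9: x=[4.1200 6.0000 8.1800 12.4600 8.8800 3.3000 2.0600] k=[4 7 11 11 7 3 2]
t=10: x=[4.1800 7.0600 10.7600 10.7600 7.0000 3.1800 2.0600] k=[4 7 9 12 10 3 4]
t=11: x=[4.1800 6.9400 9.0600 11.7000 9.7000 3.4800 3.9400] k=[1 7 8 13 10 6 1]
t=12: x=[1.3600 6.7000 8.2400 12.5200 9.9400 5.9400 1.3000] k=[1 8 10 15 13 9 0]
t=13: x=[1.4200 7.7000 10.1800 14.5800 12.8800 8.7000 0.5400] k=[0 6 11 16 14 8 0]
t=14: x=[0.3600 5.9400 11.0000 15.5800 13.7600 7.8800 0.4800] k=[2 5 14 13 17 9 0]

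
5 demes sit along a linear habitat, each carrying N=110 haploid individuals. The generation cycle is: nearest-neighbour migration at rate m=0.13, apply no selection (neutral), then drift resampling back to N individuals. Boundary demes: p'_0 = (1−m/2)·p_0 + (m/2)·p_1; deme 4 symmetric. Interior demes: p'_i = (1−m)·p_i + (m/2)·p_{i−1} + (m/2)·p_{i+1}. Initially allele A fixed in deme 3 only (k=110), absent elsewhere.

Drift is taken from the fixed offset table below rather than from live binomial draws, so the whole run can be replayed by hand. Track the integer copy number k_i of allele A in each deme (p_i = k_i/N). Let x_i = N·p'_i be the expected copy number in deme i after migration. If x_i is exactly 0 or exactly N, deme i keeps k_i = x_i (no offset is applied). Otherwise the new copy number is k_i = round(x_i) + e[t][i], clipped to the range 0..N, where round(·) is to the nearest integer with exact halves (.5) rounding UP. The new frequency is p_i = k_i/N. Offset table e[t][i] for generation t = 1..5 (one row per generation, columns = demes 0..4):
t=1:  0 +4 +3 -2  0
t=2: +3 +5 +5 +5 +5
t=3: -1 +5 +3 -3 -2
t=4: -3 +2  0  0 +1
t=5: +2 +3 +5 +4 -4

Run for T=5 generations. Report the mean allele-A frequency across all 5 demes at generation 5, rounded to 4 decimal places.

t=0: k=[0 0 0 110 0]
t=1: x=[0.0000 0.0000 7.1500 95.7000 7.1500] k=[0 0 10 94 7]
t=2: x=[0.0000 0.6500 14.8100 82.8850 12.6550] k=[0 6 20 88 18]
t=3: x=[0.3900 6.5200 23.5100 79.0300 22.5500] k=[0 12 27 76 21]
t=4: x=[0.7800 12.1950 29.2100 69.2400 24.5750] k=[0 14 29 69 26]
t=5: x=[0.9100 14.0650 30.6250 63.6050 28.7950] k=[3 17 36 68 25]

0.2709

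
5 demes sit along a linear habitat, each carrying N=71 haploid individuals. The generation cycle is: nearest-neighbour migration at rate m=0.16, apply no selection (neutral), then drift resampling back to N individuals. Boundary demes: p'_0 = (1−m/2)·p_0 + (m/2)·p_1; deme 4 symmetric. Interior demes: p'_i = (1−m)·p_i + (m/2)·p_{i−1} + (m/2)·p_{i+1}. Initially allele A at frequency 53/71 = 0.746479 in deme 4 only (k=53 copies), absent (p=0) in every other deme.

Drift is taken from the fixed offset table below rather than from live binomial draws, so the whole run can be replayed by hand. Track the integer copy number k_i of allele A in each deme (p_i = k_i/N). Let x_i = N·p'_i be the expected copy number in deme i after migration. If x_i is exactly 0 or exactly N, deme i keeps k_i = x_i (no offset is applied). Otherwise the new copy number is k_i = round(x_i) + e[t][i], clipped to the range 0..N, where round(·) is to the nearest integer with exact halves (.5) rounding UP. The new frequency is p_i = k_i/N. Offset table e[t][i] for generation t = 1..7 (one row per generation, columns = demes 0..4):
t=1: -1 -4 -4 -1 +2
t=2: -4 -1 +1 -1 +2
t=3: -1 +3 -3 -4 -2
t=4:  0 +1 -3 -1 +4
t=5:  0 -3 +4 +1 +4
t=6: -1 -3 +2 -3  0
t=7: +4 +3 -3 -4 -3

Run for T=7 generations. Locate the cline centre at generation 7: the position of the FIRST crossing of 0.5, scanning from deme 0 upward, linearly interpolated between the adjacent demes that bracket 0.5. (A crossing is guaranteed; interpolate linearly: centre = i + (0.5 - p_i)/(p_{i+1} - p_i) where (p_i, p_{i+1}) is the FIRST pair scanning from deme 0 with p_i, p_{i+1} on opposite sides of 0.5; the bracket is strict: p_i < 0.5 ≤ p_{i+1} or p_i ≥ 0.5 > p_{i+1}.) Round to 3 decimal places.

t=0: k=[0 0 0 0 53]
t=1: x=[0.0000 0.0000 0.0000 4.2400 48.7600] k=[0 0 0 3 51]
t=2: x=[0.0000 0.0000 0.2400 6.6000 47.1600] k=[0 0 1 6 49]
t=3: x=[0.0000 0.0800 1.3200 9.0400 45.5600] k=[0 3 0 5 44]
t=4: x=[0.2400 2.5200 0.6400 7.7200 40.8800] k=[0 4 0 7 45]
t=5: x=[0.3200 3.3600 0.8800 9.4800 41.9600] k=[0 0 5 10 46]
t=6: x=[0.0000 0.4000 5.0000 12.4800 43.1200] k=[0 0 7 9 43]
t=7: x=[0.0000 0.5600 6.6000 11.5600 40.2800] k=[0 4 4 8 37]

3.948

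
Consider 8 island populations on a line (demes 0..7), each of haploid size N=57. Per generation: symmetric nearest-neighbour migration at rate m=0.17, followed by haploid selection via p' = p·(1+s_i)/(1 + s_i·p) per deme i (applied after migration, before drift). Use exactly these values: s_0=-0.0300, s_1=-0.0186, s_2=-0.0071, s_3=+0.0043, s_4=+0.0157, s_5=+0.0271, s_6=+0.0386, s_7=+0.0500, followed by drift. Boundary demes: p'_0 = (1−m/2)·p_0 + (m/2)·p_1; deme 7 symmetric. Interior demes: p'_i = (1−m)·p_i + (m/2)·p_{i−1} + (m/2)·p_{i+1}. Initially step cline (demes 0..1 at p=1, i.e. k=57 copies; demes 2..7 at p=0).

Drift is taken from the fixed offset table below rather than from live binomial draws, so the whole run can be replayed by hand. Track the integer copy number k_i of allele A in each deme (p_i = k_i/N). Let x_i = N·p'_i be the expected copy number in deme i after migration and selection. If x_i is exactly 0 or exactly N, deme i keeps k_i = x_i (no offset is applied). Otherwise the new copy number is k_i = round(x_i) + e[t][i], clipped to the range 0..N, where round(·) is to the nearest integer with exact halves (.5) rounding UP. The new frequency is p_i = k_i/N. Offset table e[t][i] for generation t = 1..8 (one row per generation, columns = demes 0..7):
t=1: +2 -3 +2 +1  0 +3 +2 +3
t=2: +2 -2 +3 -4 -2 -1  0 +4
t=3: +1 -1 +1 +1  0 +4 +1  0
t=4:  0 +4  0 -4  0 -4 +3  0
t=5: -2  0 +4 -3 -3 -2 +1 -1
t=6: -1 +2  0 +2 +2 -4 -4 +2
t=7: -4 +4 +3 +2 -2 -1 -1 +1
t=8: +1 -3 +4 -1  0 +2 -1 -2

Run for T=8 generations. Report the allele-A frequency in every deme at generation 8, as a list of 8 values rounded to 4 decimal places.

[0.8246, 0.7193, 0.4912, 0.1228, 0.0175, 0.0000, 0.0000, 0.0000]

t=0: k=[57 57 0 0 0 0 0 0]
t=1: x=[57.0000 52.0711 4.8135 0.0000 0.0000 0.0000 0.0000 0.0000] k=[57 49 7 0 0 0 0 0]
t=2: x=[56.2992 45.9436 9.9165 0.5975 0.0000 0.0000 0.0000 0.0000] k=[57 44 13 0 0 0 0 0]
t=3: x=[55.8615 42.2658 14.4530 1.1097 0.0000 0.0000 0.0000 0.0000] k=[57 41 15 2 0 0 0 0]
t=4: x=[55.5990 39.9263 16.0228 2.9470 0.1727 0.0000 0.0000 0.0000] k=[56 44 16 0 0 0 0 0]
t=5: x=[54.9198 42.4374 16.9351 1.3657 0.0000 0.0000 0.0000 0.0000] k=[53 42 21 0 0 0 0 0]
t=6: x=[51.9260 40.9343 20.9056 1.7924 0.0000 0.0000 0.0000 0.0000] k=[51 43 21 4 0 0 0 0]
t=7: x=[50.1383 41.5999 21.3298 5.1250 0.3453 0.0000 0.0000 0.0000] k=[46 46 24 7 0 0 0 0]
t=8: x=[45.7271 43.9420 24.3256 7.8791 0.6042 0.0000 0.0000 0.0000] k=[47 41 28 7 1 0 0 0]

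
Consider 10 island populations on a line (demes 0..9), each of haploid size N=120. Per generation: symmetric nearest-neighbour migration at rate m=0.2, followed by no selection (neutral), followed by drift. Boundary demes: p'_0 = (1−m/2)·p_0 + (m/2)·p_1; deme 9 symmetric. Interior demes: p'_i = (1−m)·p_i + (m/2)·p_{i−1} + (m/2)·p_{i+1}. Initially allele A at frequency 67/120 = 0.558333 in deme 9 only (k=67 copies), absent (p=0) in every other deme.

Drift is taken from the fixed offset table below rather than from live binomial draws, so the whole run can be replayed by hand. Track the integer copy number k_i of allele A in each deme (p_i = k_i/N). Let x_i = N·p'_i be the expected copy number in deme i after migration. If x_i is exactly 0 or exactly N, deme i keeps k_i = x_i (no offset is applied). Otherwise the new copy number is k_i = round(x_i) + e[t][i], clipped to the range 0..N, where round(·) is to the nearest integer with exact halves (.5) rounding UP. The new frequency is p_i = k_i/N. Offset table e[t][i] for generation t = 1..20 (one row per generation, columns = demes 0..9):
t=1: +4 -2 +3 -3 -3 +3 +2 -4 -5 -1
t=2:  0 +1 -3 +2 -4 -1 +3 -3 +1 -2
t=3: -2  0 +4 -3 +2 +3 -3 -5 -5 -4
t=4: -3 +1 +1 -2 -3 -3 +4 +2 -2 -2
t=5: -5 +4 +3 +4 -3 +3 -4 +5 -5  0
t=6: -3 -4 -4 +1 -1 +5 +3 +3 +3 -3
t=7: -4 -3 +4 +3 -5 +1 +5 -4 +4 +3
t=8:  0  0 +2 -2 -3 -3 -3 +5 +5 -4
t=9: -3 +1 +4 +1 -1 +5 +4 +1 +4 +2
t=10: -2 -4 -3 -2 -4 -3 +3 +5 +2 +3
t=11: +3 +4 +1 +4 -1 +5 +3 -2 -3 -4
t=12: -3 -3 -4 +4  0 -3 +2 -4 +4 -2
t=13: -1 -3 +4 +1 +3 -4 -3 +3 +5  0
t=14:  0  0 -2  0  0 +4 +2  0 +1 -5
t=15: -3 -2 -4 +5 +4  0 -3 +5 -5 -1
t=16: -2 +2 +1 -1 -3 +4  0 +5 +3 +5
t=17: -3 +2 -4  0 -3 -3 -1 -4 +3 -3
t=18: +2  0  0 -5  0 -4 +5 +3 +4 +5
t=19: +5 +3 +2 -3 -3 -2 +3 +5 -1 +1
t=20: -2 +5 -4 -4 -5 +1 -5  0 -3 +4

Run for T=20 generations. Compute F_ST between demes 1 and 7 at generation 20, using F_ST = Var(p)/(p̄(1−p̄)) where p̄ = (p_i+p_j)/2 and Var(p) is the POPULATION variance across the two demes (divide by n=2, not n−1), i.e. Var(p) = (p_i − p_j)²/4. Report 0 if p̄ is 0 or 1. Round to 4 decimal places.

t=0: k=[0 0 0 0 0 0 0 0 0 67]
t=1: x=[0.0000 0.0000 0.0000 0.0000 0.0000 0.0000 0.0000 0.0000 6.7000 60.3000] k=[0 0 0 0 0 0 0 0 2 59]
t=2: x=[0.0000 0.0000 0.0000 0.0000 0.0000 0.0000 0.0000 0.2000 7.5000 53.3000] k=[0 0 0 0 0 0 0 0 9 51]
t=3: x=[0.0000 0.0000 0.0000 0.0000 0.0000 0.0000 0.0000 0.9000 12.3000 46.8000] k=[0 0 0 0 0 0 0 0 7 43]
t=4: x=[0.0000 0.0000 0.0000 0.0000 0.0000 0.0000 0.0000 0.7000 9.9000 39.4000] k=[0 0 0 0 0 0 0 3 8 37]
t=5: x=[0.0000 0.0000 0.0000 0.0000 0.0000 0.0000 0.3000 3.2000 10.4000 34.1000] k=[0 0 0 0 0 0 0 8 5 34]
t=6: x=[0.0000 0.0000 0.0000 0.0000 0.0000 0.0000 0.8000 6.9000 8.2000 31.1000] k=[0 0 0 0 0 0 4 10 11 28]
t=7: x=[0.0000 0.0000 0.0000 0.0000 0.0000 0.4000 4.2000 9.5000 12.6000 26.3000] k=[0 0 0 0 0 1 9 6 17 29]
t=8: x=[0.0000 0.0000 0.0000 0.0000 0.1000 1.7000 7.9000 7.4000 17.1000 27.8000] k=[0 0 0 0 0 0 5 12 22 24]
t=9: x=[0.0000 0.0000 0.0000 0.0000 0.0000 0.5000 5.2000 12.3000 21.2000 23.8000] k=[0 0 0 0 0 6 9 13 25 26]
t=10: x=[0.0000 0.0000 0.0000 0.0000 0.6000 5.7000 9.1000 13.8000 23.9000 25.9000] k=[0 0 0 0 0 3 12 19 26 29]
t=11: x=[0.0000 0.0000 0.0000 0.0000 0.3000 3.6000 11.8000 19.0000 25.6000 28.7000] k=[0 0 0 0 0 9 15 17 23 25]
t=12: x=[0.0000 0.0000 0.0000 0.0000 0.9000 8.7000 14.6000 17.4000 22.6000 24.8000] k=[0 0 0 0 1 6 17 13 27 23]
t=13: x=[0.0000 0.0000 0.0000 0.1000 1.4000 6.6000 15.5000 14.8000 25.2000 23.4000] k=[0 0 0 1 4 3 13 18 30 23]
t=14: x=[0.0000 0.0000 0.1000 1.2000 3.6000 4.1000 12.5000 18.7000 28.1000 23.7000] k=[0 0 0 1 4 8 15 19 29 19]
t=15: x=[0.0000 0.0000 0.1000 1.2000 4.1000 8.3000 14.7000 19.6000 27.0000 20.0000] k=[0 0 0 6 8 8 12 25 22 19]
t=16: x=[0.0000 0.0000 0.6000 5.6000 7.8000 8.4000 12.9000 23.4000 22.0000 19.3000] k=[0 0 2 5 5 12 13 28 25 24]
t=17: x=[0.0000 0.2000 2.1000 4.7000 5.7000 11.4000 14.4000 26.2000 25.2000 24.1000] k=[0 2 0 5 3 8 13 22 28 21]
t=18: x=[0.2000 1.6000 0.7000 4.3000 3.7000 8.0000 13.4000 21.7000 26.7000 21.7000] k=[2 2 1 0 4 4 18 25 31 27]
t=19: x=[2.0000 1.9000 1.0000 0.5000 3.6000 5.4000 17.3000 24.9000 30.0000 27.4000] k=[7 5 3 0 1 3 20 30 29 28]
t=20: x=[6.8000 5.0000 2.9000 0.4000 1.1000 4.5000 19.3000 28.9000 29.0000 28.1000] k=[5 10 0 0 0 6 14 29 26 32]

0.0461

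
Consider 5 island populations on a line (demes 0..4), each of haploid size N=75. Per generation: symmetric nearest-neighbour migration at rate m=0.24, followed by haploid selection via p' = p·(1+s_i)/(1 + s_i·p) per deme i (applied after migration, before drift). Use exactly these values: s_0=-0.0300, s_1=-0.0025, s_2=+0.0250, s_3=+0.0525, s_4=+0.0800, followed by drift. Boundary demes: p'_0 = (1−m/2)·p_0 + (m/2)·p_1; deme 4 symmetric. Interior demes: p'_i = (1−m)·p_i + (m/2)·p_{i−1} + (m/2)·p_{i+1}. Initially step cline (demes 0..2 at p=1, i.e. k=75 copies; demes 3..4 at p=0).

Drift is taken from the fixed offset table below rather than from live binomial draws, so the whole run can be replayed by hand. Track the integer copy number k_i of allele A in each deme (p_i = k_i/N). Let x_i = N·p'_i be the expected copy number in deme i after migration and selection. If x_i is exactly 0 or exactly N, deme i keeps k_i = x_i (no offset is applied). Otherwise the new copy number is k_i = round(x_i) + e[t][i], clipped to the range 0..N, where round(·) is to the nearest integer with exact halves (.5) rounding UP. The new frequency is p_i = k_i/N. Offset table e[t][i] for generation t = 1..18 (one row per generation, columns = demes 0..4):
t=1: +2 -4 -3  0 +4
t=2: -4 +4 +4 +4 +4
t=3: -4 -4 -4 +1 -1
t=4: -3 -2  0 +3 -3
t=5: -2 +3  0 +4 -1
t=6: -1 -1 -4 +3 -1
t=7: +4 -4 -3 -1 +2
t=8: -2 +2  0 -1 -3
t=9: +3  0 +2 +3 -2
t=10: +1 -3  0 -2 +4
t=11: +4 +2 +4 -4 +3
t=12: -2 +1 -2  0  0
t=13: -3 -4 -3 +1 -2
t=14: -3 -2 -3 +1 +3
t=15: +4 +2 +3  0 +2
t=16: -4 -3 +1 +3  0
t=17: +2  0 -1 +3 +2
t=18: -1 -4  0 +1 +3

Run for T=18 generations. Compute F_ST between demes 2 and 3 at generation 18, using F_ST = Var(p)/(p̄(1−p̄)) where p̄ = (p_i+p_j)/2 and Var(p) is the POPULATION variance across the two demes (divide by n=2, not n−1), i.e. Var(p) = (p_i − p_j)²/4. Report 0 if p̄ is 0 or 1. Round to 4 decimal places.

t=0: k=[75 75 75 0 0]
t=1: x=[75.0000 75.0000 66.1937 9.4132 0.0000] k=[75 75 63 9 0]
t=2: x=[75.0000 73.5565 58.2830 15.0048 1.1651] k=[75 75 62 19 5]
t=3: x=[75.0000 73.4362 58.7170 23.2937 7.1634] k=[75 69 55 24 6]
t=4: x=[74.2580 68.0242 53.3423 26.4290 8.7368] k=[71 66 53 29 6]
t=5: x=[70.2667 65.0184 52.0749 30.0365 9.3732] k=[68 68 52 34 8]
t=6: x=[67.8043 66.0603 52.1542 33.9885 11.8688] k=[67 65 48 37 11]
t=7: x=[66.5339 63.1751 49.1400 36.1571 15.0233] k=[71 59 46 35 17]
t=8: x=[69.4043 58.8483 46.6766 35.1138 20.2784] k=[67 61 47 34 17]
t=9: x=[66.0425 60.0100 47.5511 34.4710 20.1539] k=[69 60 50 37 18]
t=10: x=[67.7223 59.8498 50.0528 37.2390 21.4386] k=[69 57 50 35 25]
t=11: x=[67.3534 57.5665 49.4575 36.5580 27.5267] k=[71 60 53 33 31]
t=12: x=[69.5275 60.4507 51.8372 36.1170 32.6512] k=[68 61 50 36 33]
t=13: x=[66.9436 60.4907 50.0528 38.2793 34.7908] k=[64 56 47 39 33]
t=14: x=[62.7306 55.8443 47.5511 40.1960 35.1532] k=[60 54 45 41 38]
t=15: x=[58.8982 53.6017 46.0402 42.0679 39.8003] k=[63 56 49 42 42]
t=16: x=[61.8326 55.9645 49.4178 43.7763 43.4150] k=[58 53 50 47 43]
t=17: x=[56.9864 53.2013 50.4098 47.7735 44.8771] k=[59 53 49 51 47]
t=18: x=[57.8809 53.2013 50.1321 51.1205 48.8066] k=[57 49 50 52 52]

0.0008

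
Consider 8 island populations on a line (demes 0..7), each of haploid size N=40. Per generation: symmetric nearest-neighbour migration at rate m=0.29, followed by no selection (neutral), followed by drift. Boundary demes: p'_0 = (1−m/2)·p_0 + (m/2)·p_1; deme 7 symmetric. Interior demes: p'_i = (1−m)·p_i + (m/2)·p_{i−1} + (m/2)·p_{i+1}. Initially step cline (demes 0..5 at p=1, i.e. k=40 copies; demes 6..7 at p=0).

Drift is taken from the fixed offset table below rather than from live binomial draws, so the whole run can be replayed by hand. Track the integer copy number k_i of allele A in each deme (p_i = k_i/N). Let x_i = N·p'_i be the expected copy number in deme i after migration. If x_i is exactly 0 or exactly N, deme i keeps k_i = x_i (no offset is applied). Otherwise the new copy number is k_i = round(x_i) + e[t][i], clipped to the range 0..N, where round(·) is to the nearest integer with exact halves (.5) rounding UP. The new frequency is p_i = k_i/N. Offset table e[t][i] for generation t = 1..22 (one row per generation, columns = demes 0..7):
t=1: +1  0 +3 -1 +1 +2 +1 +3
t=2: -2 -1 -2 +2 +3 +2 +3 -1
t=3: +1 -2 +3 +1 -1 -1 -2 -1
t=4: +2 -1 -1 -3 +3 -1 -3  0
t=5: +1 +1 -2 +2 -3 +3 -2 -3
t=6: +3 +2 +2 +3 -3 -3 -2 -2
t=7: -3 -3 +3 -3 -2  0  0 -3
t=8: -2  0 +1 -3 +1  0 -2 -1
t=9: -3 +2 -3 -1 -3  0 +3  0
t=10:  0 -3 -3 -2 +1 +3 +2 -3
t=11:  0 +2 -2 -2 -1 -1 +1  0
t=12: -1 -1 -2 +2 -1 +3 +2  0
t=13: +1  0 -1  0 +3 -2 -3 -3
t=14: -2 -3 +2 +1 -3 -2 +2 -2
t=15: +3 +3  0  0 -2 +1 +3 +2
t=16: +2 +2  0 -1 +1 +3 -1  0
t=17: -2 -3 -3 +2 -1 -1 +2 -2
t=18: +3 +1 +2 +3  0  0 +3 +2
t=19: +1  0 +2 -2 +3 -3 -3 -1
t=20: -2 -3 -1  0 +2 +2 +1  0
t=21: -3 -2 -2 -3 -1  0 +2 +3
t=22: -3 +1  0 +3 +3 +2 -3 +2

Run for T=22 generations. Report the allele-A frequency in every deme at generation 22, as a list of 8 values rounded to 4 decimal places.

[0.7500, 0.8250, 0.7750, 0.7750, 0.7500, 0.6000, 0.3750, 0.4250]

t=0: k=[40 40 40 40 40 40 0 0]
t=1: x=[40.0000 40.0000 40.0000 40.0000 40.0000 34.2000 5.8000 0.0000] k=[40 40 40 40 40 36 7 0]
t=2: x=[40.0000 40.0000 40.0000 40.0000 39.4200 32.3750 10.1900 1.0150] k=[40 40 40 40 40 34 13 0]
t=3: x=[40.0000 40.0000 40.0000 40.0000 39.1300 31.8250 14.1600 1.8850] k=[40 40 40 40 38 31 12 1]
t=4: x=[40.0000 40.0000 40.0000 39.7100 37.2750 29.2600 13.1600 2.5950] k=[40 40 40 37 40 28 10 3]
t=5: x=[40.0000 40.0000 39.5650 37.8700 37.8250 27.1300 11.5950 4.0150] k=[40 40 38 40 35 30 10 1]
t=6: x=[40.0000 39.7100 38.5800 38.9850 35.0000 27.8250 11.5950 2.3050] k=[40 40 40 40 32 25 10 0]
t=7: x=[40.0000 40.0000 40.0000 38.8400 32.1450 23.8400 10.7250 1.4500] k=[40 40 40 36 30 24 11 0]
t=8: x=[40.0000 40.0000 39.4200 35.7100 30.0000 22.9850 11.2900 1.5950] k=[40 40 40 33 31 23 9 1]
t=9: x=[40.0000 40.0000 38.9850 33.7250 30.1300 22.1300 9.8700 2.1600] k=[40 40 36 33 27 22 13 2]
t=10: x=[40.0000 39.4200 36.1450 32.5650 27.1450 21.4200 12.7100 3.5950] k=[40 36 33 31 28 24 15 1]
t=11: x=[39.4200 36.1450 33.1450 30.8550 27.8550 23.2750 14.2750 3.0300] k=[39 38 31 29 27 22 15 3]
t=12: x=[38.8550 37.1300 31.7250 29.0000 26.5650 21.7100 14.2750 4.7400] k=[38 36 30 31 26 25 16 5]
t=13: x=[37.7100 35.4200 31.0150 30.1300 26.5800 23.8400 15.7100 6.5950] k=[39 35 30 30 30 22 13 4]
t=14: x=[38.4200 34.8550 30.7250 30.0000 28.8400 21.8550 13.0000 5.3050] k=[36 32 33 31 26 20 15 3]
t=15: x=[35.4200 32.7250 32.5650 30.5650 25.8550 20.1450 13.9850 4.7400] k=[38 36 33 31 24 21 17 7]
t=16: x=[37.7100 35.8550 33.1450 30.2750 24.5800 20.8550 16.1300 8.4500] k=[40 38 33 29 26 24 15 8]
t=17: x=[39.7100 37.5650 33.1450 29.1450 26.1450 22.9850 15.2900 9.0150] k=[38 35 30 31 25 22 17 7]
t=18: x=[37.5650 34.7100 30.8700 29.9850 25.4350 21.7100 16.2750 8.4500] k=[40 36 33 33 25 22 19 10]
t=19: x=[39.4200 36.1450 33.4350 31.8400 25.7250 22.0000 18.1300 11.3050] k=[40 36 35 30 29 19 15 10]
t=20: x=[39.4200 36.4350 34.4200 30.5800 27.6950 19.8700 14.8550 10.7250] k=[37 33 33 31 30 22 16 11]
t=21: x=[36.4200 33.5800 32.7100 31.1450 28.9850 22.2900 16.1450 11.7250] k=[33 32 31 28 28 22 18 15]
t=22: x=[32.8550 32.0000 30.7100 28.4350 27.1300 22.2900 18.1450 15.4350] k=[30 33 31 31 30 24 15 17]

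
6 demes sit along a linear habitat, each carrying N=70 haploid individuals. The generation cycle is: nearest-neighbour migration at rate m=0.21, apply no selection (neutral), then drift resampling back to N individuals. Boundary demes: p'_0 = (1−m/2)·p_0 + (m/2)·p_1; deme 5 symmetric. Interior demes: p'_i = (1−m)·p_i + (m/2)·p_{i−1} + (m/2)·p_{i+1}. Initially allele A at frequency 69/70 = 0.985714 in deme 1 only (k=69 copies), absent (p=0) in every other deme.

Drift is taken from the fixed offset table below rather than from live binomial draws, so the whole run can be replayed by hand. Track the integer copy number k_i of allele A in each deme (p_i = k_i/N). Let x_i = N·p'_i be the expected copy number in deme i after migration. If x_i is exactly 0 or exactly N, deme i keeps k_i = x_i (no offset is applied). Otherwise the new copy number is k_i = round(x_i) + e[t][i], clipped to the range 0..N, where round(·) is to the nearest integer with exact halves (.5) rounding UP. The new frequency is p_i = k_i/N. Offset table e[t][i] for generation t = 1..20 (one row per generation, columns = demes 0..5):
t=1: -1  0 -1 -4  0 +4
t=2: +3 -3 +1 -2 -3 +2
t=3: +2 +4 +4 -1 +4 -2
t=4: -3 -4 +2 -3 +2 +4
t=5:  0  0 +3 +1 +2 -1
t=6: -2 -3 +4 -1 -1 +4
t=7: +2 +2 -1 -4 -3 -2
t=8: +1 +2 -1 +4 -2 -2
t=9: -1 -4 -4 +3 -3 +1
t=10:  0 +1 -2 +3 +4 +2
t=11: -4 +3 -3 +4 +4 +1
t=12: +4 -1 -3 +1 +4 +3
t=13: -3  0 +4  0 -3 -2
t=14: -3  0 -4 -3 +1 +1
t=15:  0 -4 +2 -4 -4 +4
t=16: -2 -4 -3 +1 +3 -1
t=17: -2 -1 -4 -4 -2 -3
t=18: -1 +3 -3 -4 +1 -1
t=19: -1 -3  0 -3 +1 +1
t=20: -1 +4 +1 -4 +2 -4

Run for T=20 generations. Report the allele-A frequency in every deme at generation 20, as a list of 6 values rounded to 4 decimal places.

t=0: k=[0 69 0 0 0 0]
t=1: x=[7.2450 54.5100 7.2450 0.0000 0.0000 0.0000] k=[6 55 6 0 0 0]
t=2: x=[11.1450 44.7100 10.5150 0.6300 0.0000 0.0000] k=[14 42 12 0 0 0]
t=3: x=[16.9400 35.9100 13.8900 1.2600 0.0000 0.0000] k=[19 40 18 0 0 0]
t=4: x=[21.2050 35.4850 18.4200 1.8900 0.0000 0.0000] k=[18 31 20 0 0 0]
t=5: x=[19.3650 28.4800 19.0550 2.1000 0.0000 0.0000] k=[19 28 22 3 0 0]
t=6: x=[19.9450 26.4250 20.6350 4.6800 0.3150 0.0000] k=[18 23 25 4 0 0]
t=7: x=[18.5250 22.6850 22.5850 5.7850 0.4200 0.0000] k=[21 25 22 2 0 0]
t=8: x=[21.4200 24.2650 20.2150 3.8900 0.2100 0.0000] k=[22 26 19 8 0 0]
t=9: x=[22.4200 24.8450 18.5800 8.3150 0.8400 0.0000] k=[21 21 15 11 0 0]
t=10: x=[21.0000 20.3700 15.2100 10.2650 1.1550 0.0000] k=[21 21 13 13 5 0]
t=11: x=[21.0000 20.1600 13.8400 12.1600 5.3150 0.5250] k=[17 23 11 16 9 2]
t=12: x=[17.6300 21.1100 12.7850 14.7400 9.0000 2.7350] k=[22 20 10 16 13 6]
t=13: x=[21.7900 19.1600 11.6800 15.0550 12.5800 6.7350] k=[19 19 16 15 10 5]
t=14: x=[19.0000 18.6850 16.2100 14.5800 10.0000 5.5250] k=[16 19 12 12 11 7]
t=15: x=[16.3150 17.9500 12.7350 11.8950 10.6850 7.4200] k=[16 14 15 8 7 11]
t=16: x=[15.7900 14.3150 14.1600 8.6300 7.5250 10.5800] k=[14 10 11 10 11 10]
t=17: x=[13.5800 10.5250 10.7900 10.2100 10.7900 10.1050] k=[12 10 7 6 9 7]
t=18: x=[11.7900 9.8950 7.2100 6.4200 8.4750 7.2100] k=[11 13 4 2 9 6]
t=19: x=[11.2100 11.8450 4.7350 2.9450 7.9500 6.3150] k=[10 9 5 0 9 7]
t=20: x=[9.8950 8.6850 4.8950 1.4700 7.8450 7.2100] k=[9 13 6 0 10 3]

[0.1286, 0.1857, 0.0857, 0.0000, 0.1429, 0.0429]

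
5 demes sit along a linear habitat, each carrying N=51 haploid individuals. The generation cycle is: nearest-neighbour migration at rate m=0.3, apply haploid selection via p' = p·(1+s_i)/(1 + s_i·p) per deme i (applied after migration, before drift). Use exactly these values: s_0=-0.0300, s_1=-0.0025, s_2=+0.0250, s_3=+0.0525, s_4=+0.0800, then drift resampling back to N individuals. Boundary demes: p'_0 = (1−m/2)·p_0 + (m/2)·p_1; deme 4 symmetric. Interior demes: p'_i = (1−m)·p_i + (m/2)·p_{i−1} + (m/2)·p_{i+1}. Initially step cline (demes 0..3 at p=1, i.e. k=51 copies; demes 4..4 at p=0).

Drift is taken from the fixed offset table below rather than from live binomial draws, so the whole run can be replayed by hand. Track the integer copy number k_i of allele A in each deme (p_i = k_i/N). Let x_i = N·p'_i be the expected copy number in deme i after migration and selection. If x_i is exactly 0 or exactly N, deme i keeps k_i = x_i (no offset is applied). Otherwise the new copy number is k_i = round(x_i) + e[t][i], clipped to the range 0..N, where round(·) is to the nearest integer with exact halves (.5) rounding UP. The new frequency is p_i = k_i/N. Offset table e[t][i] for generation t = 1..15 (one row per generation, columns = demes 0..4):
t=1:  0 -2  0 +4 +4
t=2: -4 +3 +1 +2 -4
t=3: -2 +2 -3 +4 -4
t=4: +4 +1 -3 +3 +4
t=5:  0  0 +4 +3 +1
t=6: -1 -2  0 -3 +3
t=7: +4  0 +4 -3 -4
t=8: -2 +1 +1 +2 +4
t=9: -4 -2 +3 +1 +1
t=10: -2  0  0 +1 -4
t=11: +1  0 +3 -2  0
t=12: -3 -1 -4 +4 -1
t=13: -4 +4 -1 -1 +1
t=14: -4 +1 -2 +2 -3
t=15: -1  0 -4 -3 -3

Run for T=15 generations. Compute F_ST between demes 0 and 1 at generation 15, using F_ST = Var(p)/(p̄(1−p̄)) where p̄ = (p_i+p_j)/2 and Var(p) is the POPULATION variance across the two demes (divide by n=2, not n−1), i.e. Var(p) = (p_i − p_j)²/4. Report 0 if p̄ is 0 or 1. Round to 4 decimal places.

t=0: k=[51 51 51 51 0]
t=1: x=[51.0000 51.0000 51.0000 43.6768 8.1640] k=[51 51 51 48 12]
t=2: x=[51.0000 51.0000 50.5609 43.3874 18.2927] k=[51 51 51 45 14]
t=3: x=[51.0000 51.0000 50.1216 41.6472 19.5695] k=[51 51 47 46 16]
t=4: x=[51.0000 50.3985 47.5307 42.0344 21.4502] k=[51 51 45 45 25]
t=5: x=[51.0000 50.0978 46.0122 42.3730 28.9677] k=[51 50 50 45 30]
t=6: x=[50.8454 50.1479 49.2913 43.8215 33.1529] k=[50 48 49 41 36]
t=7: x=[49.6608 48.4439 47.7265 41.8408 37.5267] k=[51 48 51 39 34]
t=8: x=[50.5362 48.8950 48.8025 40.4836 35.5900] k=[49 50 50 42 40]
t=9: x=[49.0949 49.8472 48.8514 43.2426 40.9362] k=[45 48 51 44 42]
t=10: x=[45.2975 47.9929 49.5355 45.0252 42.8414] k=[43 48 50 46 39]
t=11: x=[43.5585 47.5419 49.1447 45.7941 40.6973] k=[45 48 51 44 41]
t=12: x=[45.2975 47.9929 49.5355 44.8809 42.0330] k=[42 47 46 49 41]
t=13: x=[42.5372 46.0889 46.6983 47.5196 42.7464] k=[39 50 46 47 44]
t=14: x=[40.3965 47.7424 46.8452 46.6097 44.8769] k=[36 49 45 49 42]
t=15: x=[37.6520 46.4396 46.3063 47.5196 43.5529] k=[37 46 42 45 41]

0.0514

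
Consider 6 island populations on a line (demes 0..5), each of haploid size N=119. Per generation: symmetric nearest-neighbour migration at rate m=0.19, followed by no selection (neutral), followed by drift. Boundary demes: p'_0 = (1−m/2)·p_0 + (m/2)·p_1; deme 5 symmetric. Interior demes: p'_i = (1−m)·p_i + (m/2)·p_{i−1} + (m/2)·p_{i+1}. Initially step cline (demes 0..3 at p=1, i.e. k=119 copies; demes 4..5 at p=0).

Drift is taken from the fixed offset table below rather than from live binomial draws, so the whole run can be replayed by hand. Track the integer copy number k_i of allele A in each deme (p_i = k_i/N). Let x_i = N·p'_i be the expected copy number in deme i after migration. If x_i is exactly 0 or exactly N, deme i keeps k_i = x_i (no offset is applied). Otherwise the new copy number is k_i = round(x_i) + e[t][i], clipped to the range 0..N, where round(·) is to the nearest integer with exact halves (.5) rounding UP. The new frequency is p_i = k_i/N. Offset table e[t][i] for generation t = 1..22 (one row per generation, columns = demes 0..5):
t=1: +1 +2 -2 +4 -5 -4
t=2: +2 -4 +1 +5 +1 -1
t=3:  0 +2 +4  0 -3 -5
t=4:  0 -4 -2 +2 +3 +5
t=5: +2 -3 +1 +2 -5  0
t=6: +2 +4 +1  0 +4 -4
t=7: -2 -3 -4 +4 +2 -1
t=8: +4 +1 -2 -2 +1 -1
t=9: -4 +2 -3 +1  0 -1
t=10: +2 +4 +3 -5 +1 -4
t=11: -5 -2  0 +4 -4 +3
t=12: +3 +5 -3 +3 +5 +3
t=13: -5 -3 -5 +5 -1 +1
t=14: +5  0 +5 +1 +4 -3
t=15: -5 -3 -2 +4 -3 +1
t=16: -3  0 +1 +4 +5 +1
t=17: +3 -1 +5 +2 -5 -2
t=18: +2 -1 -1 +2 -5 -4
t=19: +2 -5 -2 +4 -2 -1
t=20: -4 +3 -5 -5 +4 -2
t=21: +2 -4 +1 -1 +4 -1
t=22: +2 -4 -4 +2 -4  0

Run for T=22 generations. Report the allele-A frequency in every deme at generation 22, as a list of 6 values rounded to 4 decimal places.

t=0: k=[119 119 119 119 0 0]
t=1: x=[119.0000 119.0000 119.0000 107.6950 11.3050 0.0000] k=[119 119 119 112 6 0]
t=2: x=[119.0000 119.0000 118.3350 102.5950 15.5000 0.5700] k=[119 119 119 108 17 0]
t=3: x=[119.0000 119.0000 117.9550 100.4000 24.0300 1.6150] k=[119 119 119 100 21 0]
t=4: x=[119.0000 119.0000 117.1950 94.3000 26.5100 1.9950] k=[119 119 115 96 30 7]
t=5: x=[119.0000 118.6200 113.5750 91.5350 34.0850 9.1850] k=[119 116 115 94 29 9]
t=6: x=[118.7150 116.1900 113.1000 89.8200 33.2750 10.9000] k=[119 119 114 90 37 7]
t=7: x=[119.0000 118.5250 112.1950 87.2450 39.1850 9.8500] k=[119 116 108 91 41 9]
t=8: x=[118.7150 115.5250 107.1450 87.8650 42.7100 12.0400] k=[119 117 105 86 44 11]
t=9: x=[118.8100 116.0500 104.3350 83.8150 44.8550 14.1350] k=[115 118 101 85 45 13]
t=10: x=[115.2850 116.1000 101.0950 82.7200 45.7600 16.0400] k=[117 119 104 78 47 12]
t=11: x=[117.1900 117.3850 102.9550 77.5250 46.6200 15.3250] k=[112 115 103 82 43 18]
t=12: x=[112.2850 113.5750 102.1450 80.2900 44.3300 20.3750] k=[115 119 99 83 49 23]
t=13: x=[115.3800 116.7200 99.3800 81.2900 49.7600 25.4700] k=[110 114 94 86 49 26]
t=14: x=[110.3800 111.7200 95.1400 83.2450 50.3300 28.1850] k=[115 112 100 84 54 25]
t=15: x=[114.7150 111.1450 99.6200 82.6700 54.0950 27.7550] k=[110 108 98 87 51 29]
t=16: x=[109.8100 107.2400 97.9050 84.6250 52.3300 31.0900] k=[107 107 99 89 57 32]
t=17: x=[107.0000 106.2400 98.8100 86.9100 57.6650 34.3750] k=[110 105 104 89 53 32]
t=18: x=[109.5250 105.3800 102.6700 87.0050 54.4250 33.9950] k=[112 104 102 89 49 30]
t=19: x=[111.2400 104.5700 100.9550 86.4350 50.9950 31.8050] k=[113 100 99 90 49 31]
t=20: x=[111.7650 101.1400 98.2400 86.9600 51.1850 32.7100] k=[108 104 93 82 55 31]
t=21: x=[107.6200 103.3350 93.0000 80.4800 55.2850 33.2800] k=[110 99 94 79 59 32]
t=22: x=[108.9550 99.5700 93.0500 78.5250 58.3350 34.5650] k=[111 96 89 81 54 35]

[0.9328, 0.8067, 0.7479, 0.6807, 0.4538, 0.2941]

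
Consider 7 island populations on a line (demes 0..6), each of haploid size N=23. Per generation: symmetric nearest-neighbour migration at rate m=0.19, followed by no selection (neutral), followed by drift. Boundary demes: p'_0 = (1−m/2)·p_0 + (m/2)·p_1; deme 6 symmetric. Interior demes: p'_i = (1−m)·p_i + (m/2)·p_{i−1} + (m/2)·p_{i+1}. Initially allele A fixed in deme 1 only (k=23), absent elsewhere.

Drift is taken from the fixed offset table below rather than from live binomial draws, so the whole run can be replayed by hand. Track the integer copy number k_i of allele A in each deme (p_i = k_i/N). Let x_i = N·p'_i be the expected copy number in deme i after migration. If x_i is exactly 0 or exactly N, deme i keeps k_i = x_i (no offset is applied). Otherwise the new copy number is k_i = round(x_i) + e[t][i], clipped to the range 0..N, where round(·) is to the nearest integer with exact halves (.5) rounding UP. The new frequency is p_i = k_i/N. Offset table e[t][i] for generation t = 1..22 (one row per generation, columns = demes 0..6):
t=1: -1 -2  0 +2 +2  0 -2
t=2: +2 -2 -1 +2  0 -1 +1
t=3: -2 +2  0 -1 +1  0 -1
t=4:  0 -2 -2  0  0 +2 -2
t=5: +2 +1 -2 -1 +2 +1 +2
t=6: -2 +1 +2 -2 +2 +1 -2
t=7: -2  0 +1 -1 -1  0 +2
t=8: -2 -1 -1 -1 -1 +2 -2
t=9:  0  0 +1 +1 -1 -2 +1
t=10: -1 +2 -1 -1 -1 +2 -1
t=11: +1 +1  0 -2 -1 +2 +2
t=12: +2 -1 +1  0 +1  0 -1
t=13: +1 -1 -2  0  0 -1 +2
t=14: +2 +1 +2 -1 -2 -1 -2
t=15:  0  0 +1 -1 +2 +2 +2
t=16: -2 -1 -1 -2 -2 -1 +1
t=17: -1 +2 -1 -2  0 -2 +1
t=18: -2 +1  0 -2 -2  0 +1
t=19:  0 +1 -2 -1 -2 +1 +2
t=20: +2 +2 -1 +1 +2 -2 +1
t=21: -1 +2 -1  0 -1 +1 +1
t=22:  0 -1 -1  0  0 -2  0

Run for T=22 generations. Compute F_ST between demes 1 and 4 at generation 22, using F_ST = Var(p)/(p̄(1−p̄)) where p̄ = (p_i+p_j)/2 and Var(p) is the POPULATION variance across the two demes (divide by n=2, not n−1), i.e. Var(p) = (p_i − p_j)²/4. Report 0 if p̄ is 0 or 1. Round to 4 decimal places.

0.0916

t=0: k=[0 23 0 0 0 0 0]
t=1: x=[2.1850 18.6300 2.1850 0.0000 0.0000 0.0000 0.0000] k=[1 17 2 0 0 0 0]
t=2: x=[2.5200 14.0550 3.2350 0.1900 0.0000 0.0000 0.0000] k=[5 12 2 2 0 0 0]
t=3: x=[5.6650 10.3850 2.9500 1.8100 0.1900 0.0000 0.0000] k=[4 12 3 1 1 0 0]
t=4: x=[4.7600 10.3850 3.6650 1.1900 0.9050 0.0950 0.0000] k=[5 8 2 1 1 2 0]
t=5: x=[5.2850 7.1450 2.4750 1.0950 1.0950 1.7150 0.1900] k=[7 8 0 0 3 3 2]
t=6: x=[7.0950 7.1450 0.7600 0.2850 2.7150 2.9050 2.0950] k=[5 8 3 0 5 4 0]
t=7: x=[5.2850 7.2400 3.1900 0.7600 4.4300 3.7150 0.3800] k=[3 7 4 0 3 4 2]
t=8: x=[3.3800 6.3350 3.9050 0.6650 2.8100 3.7150 2.1900] k=[1 5 3 0 2 6 0]
t=9: x=[1.3800 4.4300 2.9050 0.4750 2.1900 5.0500 0.5700] k=[1 4 4 1 1 3 2]
t=10: x=[1.2850 3.7150 3.7150 1.2850 1.1900 2.7150 2.0950] k=[0 6 3 0 0 5 1]
t=11: x=[0.5700 5.1450 3.0000 0.2850 0.4750 4.1450 1.3800] k=[2 6 3 0 0 6 3]
t=12: x=[2.3800 5.3350 3.0000 0.2850 0.5700 5.1450 3.2850] k=[4 4 4 0 2 5 2]
t=13: x=[4.0000 4.0000 3.6200 0.5700 2.0950 4.4300 2.2850] k=[5 3 2 1 2 3 4]
t=14: x=[4.8100 3.0950 2.0000 1.1900 2.0000 3.0000 3.9050] k=[7 4 4 0 0 2 2]
t=15: x=[6.7150 4.2850 3.6200 0.3800 0.1900 1.8100 2.0000] k=[7 4 5 0 2 4 4]
t=16: x=[6.7150 4.3800 4.4300 0.6650 2.0000 3.8100 4.0000] k=[5 3 3 0 0 3 5]
t=17: x=[4.8100 3.1900 2.7150 0.2850 0.2850 2.9050 4.8100] k=[4 5 2 0 0 1 6]
t=18: x=[4.0950 4.6200 2.0950 0.1900 0.0950 1.3800 5.5250] k=[2 6 2 0 0 1 7]
t=19: x=[2.3800 5.2400 2.1900 0.1900 0.0950 1.4750 6.4300] k=[2 6 0 0 0 2 8]
t=20: x=[2.3800 5.0500 0.5700 0.0000 0.1900 2.3800 7.4300] k=[4 7 0 0 2 0 8]
t=21: x=[4.2850 6.0500 0.6650 0.1900 1.6200 0.9500 7.2400] k=[3 8 0 0 1 2 8]
t=22: x=[3.4750 6.7650 0.7600 0.0950 1.0000 2.4750 7.4300] k=[3 6 0 0 1 0 7]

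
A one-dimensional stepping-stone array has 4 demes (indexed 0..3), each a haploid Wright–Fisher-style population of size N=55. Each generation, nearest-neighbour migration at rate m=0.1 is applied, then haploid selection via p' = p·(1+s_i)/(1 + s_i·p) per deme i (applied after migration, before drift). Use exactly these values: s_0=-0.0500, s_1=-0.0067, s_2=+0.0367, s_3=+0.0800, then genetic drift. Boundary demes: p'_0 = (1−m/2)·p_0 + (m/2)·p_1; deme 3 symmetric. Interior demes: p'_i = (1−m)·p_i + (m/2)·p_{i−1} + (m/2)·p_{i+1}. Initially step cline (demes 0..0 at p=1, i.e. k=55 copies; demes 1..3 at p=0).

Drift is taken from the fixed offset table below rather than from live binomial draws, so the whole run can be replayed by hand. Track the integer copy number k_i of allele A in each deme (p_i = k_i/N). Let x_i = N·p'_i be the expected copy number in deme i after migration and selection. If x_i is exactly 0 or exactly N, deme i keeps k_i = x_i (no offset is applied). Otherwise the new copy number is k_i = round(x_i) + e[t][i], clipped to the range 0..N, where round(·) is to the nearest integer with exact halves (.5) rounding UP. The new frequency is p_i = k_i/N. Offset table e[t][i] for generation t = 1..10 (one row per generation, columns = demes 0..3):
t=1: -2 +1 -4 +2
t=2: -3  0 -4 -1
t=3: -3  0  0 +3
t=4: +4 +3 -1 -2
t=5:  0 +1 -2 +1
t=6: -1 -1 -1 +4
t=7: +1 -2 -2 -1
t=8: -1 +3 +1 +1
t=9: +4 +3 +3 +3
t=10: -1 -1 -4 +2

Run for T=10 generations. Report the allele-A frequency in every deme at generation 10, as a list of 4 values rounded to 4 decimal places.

t=0: k=[55 0 0 0]
t=1: x=[52.1129 2.7325 0.0000 0.0000] k=[50 4 0 0]
t=2: x=[47.3691 6.0636 0.2073 0.0000] k=[44 6 0 0]
t=3: x=[41.5866 7.5561 0.3109 0.0000] k=[39 8 0 0]
t=4: x=[36.8314 9.0988 0.4146 0.0000] k=[41 12 0 0]
t=5: x=[38.9738 12.7839 0.6218 0.0000] k=[39 14 0 0]
t=6: x=[37.1370 14.4782 0.7254 0.0000] k=[36 13 0 0]
t=7: x=[34.1907 13.4316 0.6736 0.0000] k=[35 11 0 0]
t=8: x=[33.1279 11.5884 0.5700 0.0000] k=[32 15 2 0]
t=9: x=[30.4549 15.1262 2.6391 0.1080] k=[34 18 6 3]
t=10: x=[32.5216 18.1182 6.6581 3.3865] k=[32 17 3 5]

[0.5818, 0.3091, 0.0545, 0.0909]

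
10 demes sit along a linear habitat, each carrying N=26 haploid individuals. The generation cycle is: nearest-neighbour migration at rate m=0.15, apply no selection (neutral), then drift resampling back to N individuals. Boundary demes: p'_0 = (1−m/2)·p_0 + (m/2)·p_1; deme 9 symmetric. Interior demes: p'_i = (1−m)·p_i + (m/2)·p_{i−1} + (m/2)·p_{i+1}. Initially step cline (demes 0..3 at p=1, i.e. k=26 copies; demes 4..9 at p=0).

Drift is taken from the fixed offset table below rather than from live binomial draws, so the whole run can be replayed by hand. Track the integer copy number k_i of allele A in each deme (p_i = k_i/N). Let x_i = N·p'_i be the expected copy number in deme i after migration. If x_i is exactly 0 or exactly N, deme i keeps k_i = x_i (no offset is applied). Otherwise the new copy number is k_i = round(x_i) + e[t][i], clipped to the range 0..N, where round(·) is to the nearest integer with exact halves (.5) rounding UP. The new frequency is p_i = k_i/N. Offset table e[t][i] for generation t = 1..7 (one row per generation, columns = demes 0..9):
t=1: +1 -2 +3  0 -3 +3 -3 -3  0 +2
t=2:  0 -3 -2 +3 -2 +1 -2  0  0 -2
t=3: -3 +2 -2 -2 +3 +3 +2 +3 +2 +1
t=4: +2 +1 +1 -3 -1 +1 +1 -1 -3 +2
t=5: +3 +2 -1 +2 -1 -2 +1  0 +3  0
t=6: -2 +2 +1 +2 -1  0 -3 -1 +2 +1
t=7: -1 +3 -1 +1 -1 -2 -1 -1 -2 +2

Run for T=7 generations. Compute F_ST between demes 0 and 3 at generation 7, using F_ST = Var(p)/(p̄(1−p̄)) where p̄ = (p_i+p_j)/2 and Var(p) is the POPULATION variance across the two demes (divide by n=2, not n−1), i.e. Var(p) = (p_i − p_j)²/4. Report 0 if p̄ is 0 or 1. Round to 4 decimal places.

t=0: k=[26 26 26 26 0 0 0 0 0 0]
t=1: x=[26.0000 26.0000 26.0000 24.0500 1.9500 0.0000 0.0000 0.0000 0.0000 0.0000] k=[26 26 26 24 0 0 0 0 0 0]
t=2: x=[26.0000 26.0000 25.8500 22.3500 1.8000 0.0000 0.0000 0.0000 0.0000 0.0000] k=[26 26 24 25 0 0 0 0 0 0]
t=3: x=[26.0000 25.8500 24.2250 23.0500 1.8750 0.0000 0.0000 0.0000 0.0000 0.0000] k=[26 26 22 21 5 0 0 0 0 0]
t=4: x=[26.0000 25.7000 22.2250 19.8750 5.8250 0.3750 0.0000 0.0000 0.0000 0.0000] k=[26 26 23 17 5 1 0 0 0 0]
t=5: x=[26.0000 25.7750 22.7750 16.5500 5.6000 1.2250 0.0750 0.0000 0.0000 0.0000] k=[26 26 22 19 5 0 1 0 0 0]
t=6: x=[26.0000 25.7000 22.0750 18.1750 5.6750 0.4500 0.8500 0.0750 0.0000 0.0000] k=[26 26 23 20 5 0 0 0 0 0]
t=7: x=[26.0000 25.7750 23.0000 19.1000 5.7500 0.3750 0.0000 0.0000 0.0000 0.0000] k=[26 26 22 20 5 0 0 0 0 0]

0.1304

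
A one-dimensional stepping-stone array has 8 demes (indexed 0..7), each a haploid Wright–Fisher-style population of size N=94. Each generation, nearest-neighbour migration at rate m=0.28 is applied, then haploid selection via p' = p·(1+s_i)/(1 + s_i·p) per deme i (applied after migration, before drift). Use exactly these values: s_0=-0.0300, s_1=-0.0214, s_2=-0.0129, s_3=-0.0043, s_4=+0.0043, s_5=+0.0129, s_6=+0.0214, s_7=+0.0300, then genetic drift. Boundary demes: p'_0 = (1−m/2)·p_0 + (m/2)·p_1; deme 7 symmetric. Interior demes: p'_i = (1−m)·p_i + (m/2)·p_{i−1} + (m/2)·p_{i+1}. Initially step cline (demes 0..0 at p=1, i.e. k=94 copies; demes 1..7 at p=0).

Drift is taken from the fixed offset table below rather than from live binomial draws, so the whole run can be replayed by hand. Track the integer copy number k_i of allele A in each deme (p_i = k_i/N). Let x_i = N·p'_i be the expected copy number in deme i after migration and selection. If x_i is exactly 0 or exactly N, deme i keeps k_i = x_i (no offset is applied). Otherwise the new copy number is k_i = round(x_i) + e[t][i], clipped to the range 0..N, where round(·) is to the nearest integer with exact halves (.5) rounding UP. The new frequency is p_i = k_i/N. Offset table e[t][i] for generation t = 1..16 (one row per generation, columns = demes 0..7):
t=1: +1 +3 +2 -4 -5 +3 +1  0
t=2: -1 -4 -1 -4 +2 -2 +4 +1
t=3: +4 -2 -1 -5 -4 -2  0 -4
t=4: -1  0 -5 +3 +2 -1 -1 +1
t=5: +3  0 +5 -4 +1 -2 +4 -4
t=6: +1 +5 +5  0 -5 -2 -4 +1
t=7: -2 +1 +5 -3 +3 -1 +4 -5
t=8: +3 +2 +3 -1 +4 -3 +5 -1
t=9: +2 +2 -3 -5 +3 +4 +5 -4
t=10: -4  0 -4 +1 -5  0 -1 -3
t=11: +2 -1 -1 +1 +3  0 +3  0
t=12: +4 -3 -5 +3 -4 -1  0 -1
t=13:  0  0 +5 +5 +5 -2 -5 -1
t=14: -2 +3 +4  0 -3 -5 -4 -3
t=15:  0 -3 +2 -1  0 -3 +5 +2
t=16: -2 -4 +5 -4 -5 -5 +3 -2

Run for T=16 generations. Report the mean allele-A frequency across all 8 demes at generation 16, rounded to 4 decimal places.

t=0: k=[94 0 0 0 0 0 0 0]
t=1: x=[80.4915 12.9171 0.0000 0.0000 0.0000 0.0000 0.0000 0.0000] k=[81 16 0 0 0 0 0 0]
t=2: x=[71.3810 22.4878 2.2118 0.0000 0.0000 0.0000 0.0000 0.0000] k=[70 18 1 0 0 0 0 0]
t=3: x=[62.0811 22.5274 3.1996 0.1394 0.0000 0.0000 0.0000 0.0000] k=[66 21 2 0 0 0 0 0]
t=4: x=[59.0338 24.2487 4.3261 0.2788 0.0000 0.0000 0.0000 0.0000] k=[58 24 0 3 0 0 0 0]
t=5: x=[52.5355 25.0010 3.7332 2.1509 0.4218 0.0000 0.0000 0.0000] k=[56 25 9 0 1 0 0 0]
t=6: x=[50.9502 26.6847 9.8648 1.3941 0.7231 0.1418 0.0000 0.0000] k=[52 32 15 1 0 0 0 0]
t=7: x=[48.4853 31.9621 15.2534 2.8082 0.1406 0.0000 0.0000 0.0000] k=[46 33 20 0 3 0 0 0]
t=8: x=[43.4675 32.5383 18.8238 3.2066 2.1691 0.4254 0.0000 0.0000] k=[46 35 22 2 6 0 0 0]
t=9: x=[43.7469 34.2477 20.8089 5.3383 4.6188 0.8507 0.0000 0.0000] k=[46 36 18 0 8 5 0 0]
t=10: x=[43.8867 34.4068 17.8118 3.6250 6.4859 4.7778 0.7149 0.0000] k=[40 34 14 5 1 5 0 0]
t=11: x=[38.4659 31.5847 15.3723 5.6770 2.1289 3.7863 0.7149 0.0000] k=[40 31 14 7 5 4 4 0]
t=12: x=[38.0482 29.4408 15.2335 7.6696 5.1609 4.1910 3.5109 0.5767] k=[42 26 10 11 1 3 4 0]
t=13: x=[39.0629 25.5951 12.2411 9.4234 2.6912 2.8958 3.3681 0.5767] k=[39 26 17 14 8 1 0 0]
t=14: x=[36.4977 26.1497 17.6531 13.5300 7.8910 1.8633 0.1430 0.0000] k=[34 29 22 14 5 0 0 0]
t=15: x=[32.6480 28.2904 21.6429 13.8092 5.5825 0.7090 0.0000 0.0000] k=[33 25 24 13 6 0 0 0]
t=16: x=[31.2415 25.5753 22.3779 13.5101 6.1647 0.8507 0.0000 0.0000] k=[29 22 27 10 1 0 0 0]

0.1184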